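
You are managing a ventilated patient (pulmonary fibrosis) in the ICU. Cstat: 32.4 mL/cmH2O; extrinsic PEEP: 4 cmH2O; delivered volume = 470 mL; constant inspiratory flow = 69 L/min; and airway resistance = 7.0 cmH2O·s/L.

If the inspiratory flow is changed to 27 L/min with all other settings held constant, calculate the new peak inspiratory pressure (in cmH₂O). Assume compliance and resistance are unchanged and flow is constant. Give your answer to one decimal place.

Flow: 69 L/min ÷ 60 = 1.15 L/s.
New flow: 27 L/min ÷ 60 = 0.45 L/s.
PIP = Vt/C + R·V̇ + PEEP (constant-flow equation of motion).
Only the resistive term changes: ΔPIP = R × ΔV̇ = 7.0 × (0.45 − 1.15) = 7.0 × -0.7 = -4.9 cmH2O.
Original PIP = 470/32.4 + 7.0×1.15 + 4 = 26.556 cmH2O; new PIP = 26.556 + (-4.9) = 21.656 cmH2O.

21.7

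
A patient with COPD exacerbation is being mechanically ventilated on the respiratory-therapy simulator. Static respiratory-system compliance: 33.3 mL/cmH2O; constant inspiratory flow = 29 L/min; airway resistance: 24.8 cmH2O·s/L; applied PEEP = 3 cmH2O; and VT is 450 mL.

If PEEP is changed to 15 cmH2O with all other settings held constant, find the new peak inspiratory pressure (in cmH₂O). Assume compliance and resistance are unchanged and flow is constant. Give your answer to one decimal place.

Flow: 29 L/min ÷ 60 = 0.4833 L/s.
PIP = Vt/C + R·V̇ + PEEP (constant-flow equation of motion).
Only the baseline term changes: ΔPIP = ΔPEEP = 15 − 3 = 12.0 cmH2O.
Original PIP = 450/33.3 + 24.8×0.4833 + 3 = 28.499 cmH2O; new PIP = 28.499 + (12.0) = 40.499 cmH2O.

40.5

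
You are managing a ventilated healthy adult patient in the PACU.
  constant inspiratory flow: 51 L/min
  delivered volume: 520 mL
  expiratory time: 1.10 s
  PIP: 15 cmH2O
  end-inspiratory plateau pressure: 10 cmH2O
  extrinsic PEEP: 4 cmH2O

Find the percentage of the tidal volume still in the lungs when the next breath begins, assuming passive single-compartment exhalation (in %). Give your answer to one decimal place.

11.6

Flow: 51 L/min ÷ 60 = 0.85 L/s.
R = (PIP − Pplat)/V̇ = (15 − 10) / 0.85 = 5.0/0.85 = 5.882 cmH2O·s/L.
C = Vt/(Pplat − PEEP) = 520.0 / (10 − 4) = 520.0/6.0 = 86.667 mL/cmH2O.
τ = R × C = 5.882 × 0.08667 L/cmH2O = 0.5098 s.
Fraction remaining at end-expiration = e^(−Te/τ) = e^(−1.10/0.5098) = 0.1156 → 11.56%.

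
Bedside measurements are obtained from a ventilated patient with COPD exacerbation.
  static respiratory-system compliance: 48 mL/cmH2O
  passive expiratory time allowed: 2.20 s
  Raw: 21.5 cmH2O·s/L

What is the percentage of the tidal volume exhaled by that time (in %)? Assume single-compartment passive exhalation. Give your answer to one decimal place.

88.1

τ = R × C = 21.5 × 48 mL/cmH2O = 21.5 × 0.048 L/cmH2O = 1.032 s.
Passive exhalation: V(t)/V₀ = e^(−t/τ) = e^(−2.20/1.032) = 0.1186.
Fraction exhaled = 1 − 0.1186 = 0.8814 → 88.14%.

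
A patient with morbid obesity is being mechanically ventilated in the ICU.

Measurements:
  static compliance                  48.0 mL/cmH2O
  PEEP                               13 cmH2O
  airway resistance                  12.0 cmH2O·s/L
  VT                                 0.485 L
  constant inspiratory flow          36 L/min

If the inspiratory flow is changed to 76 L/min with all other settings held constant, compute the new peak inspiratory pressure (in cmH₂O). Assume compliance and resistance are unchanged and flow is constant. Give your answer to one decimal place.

Flow: 36 L/min ÷ 60 = 0.6 L/s.
New flow: 76 L/min ÷ 60 = 1.2667 L/s.
PIP = Vt/C + R·V̇ + PEEP (constant-flow equation of motion).
Only the resistive term changes: ΔPIP = R × ΔV̇ = 12.0 × (1.2667 − 0.6) = 12.0 × 0.6667 = 8.0 cmH2O.
Original PIP = 485/48.0 + 12.0×0.6 + 13 = 30.304 cmH2O; new PIP = 30.304 + (8.0) = 38.304 cmH2O.

38.3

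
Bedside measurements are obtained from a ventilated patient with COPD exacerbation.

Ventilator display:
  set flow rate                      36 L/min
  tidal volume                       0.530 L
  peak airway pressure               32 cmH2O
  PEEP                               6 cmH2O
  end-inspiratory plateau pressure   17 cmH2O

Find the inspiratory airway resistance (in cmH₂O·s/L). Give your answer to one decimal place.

25.0

Flow: 36 L/min ÷ 60 = 0.6 L/s.
Raw = (PIP − Pplat) / flow = (32 − 17) / 0.6 = 15.0 / 0.6 = 25.0 cmH2O·s/L.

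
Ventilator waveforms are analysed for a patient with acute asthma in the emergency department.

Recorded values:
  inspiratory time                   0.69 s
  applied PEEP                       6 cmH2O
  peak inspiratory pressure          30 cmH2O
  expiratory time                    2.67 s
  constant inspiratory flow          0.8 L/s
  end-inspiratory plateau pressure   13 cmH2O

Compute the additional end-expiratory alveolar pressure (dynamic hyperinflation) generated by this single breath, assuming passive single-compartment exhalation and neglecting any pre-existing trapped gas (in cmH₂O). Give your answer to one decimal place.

1.4

Vt = flow × Ti = 0.8 L/s × 0.69 s × 1000 mL/L = 552.0 mL.
R = (PIP − Pplat)/V̇ = (30 − 13) / 0.8 = 17.0/0.8 = 21.25 cmH2O·s/L.
C = Vt/(Pplat − PEEP) = 552.0 / (13 − 6) = 552.0/7.0 = 78.857 mL/cmH2O.
τ = R × C = 21.25 × 0.07886 L/cmH2O = 1.676 s.
Fraction remaining = e^(−Te/τ) = e^(−2.67/1.676) = 0.2033; trapped volume = 552.0 × 0.2033 = 112.22 mL.
Additional alveolar pressure from trapping ≈ V_trapped / C = 112.22 / 78.857 = 1.423 cmH2O.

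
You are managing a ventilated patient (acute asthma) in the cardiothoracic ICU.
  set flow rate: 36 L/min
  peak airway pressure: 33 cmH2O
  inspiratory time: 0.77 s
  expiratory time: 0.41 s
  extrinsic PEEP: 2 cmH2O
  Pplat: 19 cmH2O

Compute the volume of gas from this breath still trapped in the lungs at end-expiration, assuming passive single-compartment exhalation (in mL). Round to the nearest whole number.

242

Flow: 36 L/min ÷ 60 = 0.6 L/s.
Vt = flow × Ti = 0.6 L/s × 0.77 s × 1000 mL/L = 462.0 mL.
R = (PIP − Pplat)/V̇ = (33 − 19) / 0.6 = 14.0/0.6 = 23.333 cmH2O·s/L.
C = Vt/(Pplat − PEEP) = 462.0 / (19 − 2) = 462.0/17.0 = 27.176 mL/cmH2O.
τ = R × C = 23.333 × 0.02718 L/cmH2O = 0.6342 s.
Fraction remaining = e^(−Te/τ) = e^(−0.41/0.6342) = 0.5239.
Trapped volume = 462.0 × 0.5239 = 242.04 mL.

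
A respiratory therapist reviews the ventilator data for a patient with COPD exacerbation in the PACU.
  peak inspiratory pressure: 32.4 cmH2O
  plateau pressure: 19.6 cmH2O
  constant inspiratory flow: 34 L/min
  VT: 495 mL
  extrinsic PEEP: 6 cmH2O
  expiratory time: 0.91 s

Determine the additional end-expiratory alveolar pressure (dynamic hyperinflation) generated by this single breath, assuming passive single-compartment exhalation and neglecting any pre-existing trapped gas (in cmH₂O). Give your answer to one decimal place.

4.5

Flow: 34 L/min ÷ 60 = 0.5667 L/s.
R = (PIP − Pplat)/V̇ = (32.4 − 19.6) / 0.5667 = 12.8/0.5667 = 22.587 cmH2O·s/L.
C = Vt/(Pplat − PEEP) = 495.0 / (19.6 − 6) = 495.0/13.6 = 36.397 mL/cmH2O.
τ = R × C = 22.587 × 0.0364 L/cmH2O = 0.8222 s.
Fraction remaining = e^(−Te/τ) = e^(−0.91/0.8222) = 0.3306; trapped volume = 495.0 × 0.3306 = 163.65 mL.
Additional alveolar pressure from trapping ≈ V_trapped / C = 163.65 / 36.397 = 4.496 cmH2O.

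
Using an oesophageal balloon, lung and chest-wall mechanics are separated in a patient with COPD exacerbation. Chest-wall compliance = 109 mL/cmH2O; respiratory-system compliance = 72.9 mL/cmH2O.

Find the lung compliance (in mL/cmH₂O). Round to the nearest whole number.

1/CL = 1/Crs − 1/Ccw.
1/CL = 1/72.9 − 1/109 = 0.004543.
CL = 220.12 mL/cmH2O.

220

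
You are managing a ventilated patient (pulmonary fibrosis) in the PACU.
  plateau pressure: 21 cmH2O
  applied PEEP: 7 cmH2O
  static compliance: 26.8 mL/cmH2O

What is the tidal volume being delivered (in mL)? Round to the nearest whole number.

Vt = Cstat × (Pplat − PEEP) = 26.8 × (21 − 7) = 26.8 × 14.0 = 375.2 mL.

375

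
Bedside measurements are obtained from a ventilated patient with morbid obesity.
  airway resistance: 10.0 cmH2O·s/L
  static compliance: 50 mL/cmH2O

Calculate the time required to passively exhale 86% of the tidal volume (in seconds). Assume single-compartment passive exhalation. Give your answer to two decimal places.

0.98

τ = R × C = 10.0 × 50 mL/cmH2O = 10.0 × 0.050 L/cmH2O = 0.5 s.
Exhaled fraction f = 1 − e^(−t/τ) → t = −τ·ln(1 − f) = −0.5·ln(0.14) = 0.9831 s.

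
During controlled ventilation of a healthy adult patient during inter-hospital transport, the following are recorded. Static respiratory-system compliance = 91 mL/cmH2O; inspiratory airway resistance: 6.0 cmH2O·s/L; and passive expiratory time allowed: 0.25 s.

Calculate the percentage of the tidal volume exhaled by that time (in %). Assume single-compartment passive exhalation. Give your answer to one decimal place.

τ = R × C = 6.0 × 91 mL/cmH2O = 6.0 × 0.091 L/cmH2O = 0.546 s.
Passive exhalation: V(t)/V₀ = e^(−t/τ) = e^(−0.25/0.546) = 0.6326.
Fraction exhaled = 1 − 0.6326 = 0.3674 → 36.74%.

36.7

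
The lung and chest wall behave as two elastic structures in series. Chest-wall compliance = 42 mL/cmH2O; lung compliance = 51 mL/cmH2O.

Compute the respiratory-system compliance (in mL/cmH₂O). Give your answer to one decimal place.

23.0

Lung and chest wall are elastances in series: 1/Crs = 1/CL + 1/Ccw.
1/Crs = 1/51 + 1/42 = 0.04342.
Crs = 23.031 mL/cmH2O.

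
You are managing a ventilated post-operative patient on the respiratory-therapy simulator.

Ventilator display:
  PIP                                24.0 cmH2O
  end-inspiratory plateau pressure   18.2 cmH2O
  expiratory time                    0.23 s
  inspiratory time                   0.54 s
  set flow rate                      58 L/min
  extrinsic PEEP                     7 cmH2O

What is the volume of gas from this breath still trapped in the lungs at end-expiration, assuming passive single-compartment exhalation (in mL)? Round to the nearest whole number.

229

Flow: 58 L/min ÷ 60 = 0.9667 L/s.
Vt = flow × Ti = 0.9667 L/s × 0.54 s × 1000 mL/L = 522.02 mL.
R = (PIP − Pplat)/V̇ = (24.0 − 18.2) / 0.9667 = 5.8/0.9667 = 6.0 cmH2O·s/L.
C = Vt/(Pplat − PEEP) = 522.02 / (18.2 − 7) = 522.02/11.2 = 46.609 mL/cmH2O.
τ = R × C = 6.0 × 0.04661 L/cmH2O = 0.2797 s.
Fraction remaining = e^(−Te/τ) = e^(−0.23/0.2797) = 0.4394.
Trapped volume = 522.02 × 0.4394 = 229.38 mL.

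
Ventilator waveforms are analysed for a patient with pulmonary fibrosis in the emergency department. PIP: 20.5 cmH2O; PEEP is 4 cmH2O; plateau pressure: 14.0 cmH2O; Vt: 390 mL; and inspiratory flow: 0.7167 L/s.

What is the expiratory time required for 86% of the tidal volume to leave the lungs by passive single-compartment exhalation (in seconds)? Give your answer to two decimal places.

0.70

R = (PIP − Pplat)/V̇ = (20.5 − 14.0) / 0.7167 = 6.5/0.7167 = 9.069 cmH2O·s/L.
C = Vt/(Pplat − PEEP) = 390.0 / (14.0 − 4) = 390.0/10.0 = 39.0 mL/cmH2O.
τ = R × C = 9.069 × 0.039 L/cmH2O = 0.3537 s.
t = −τ·ln(1 − 0.86) = −0.3537·ln(0.14) = 0.6954 s.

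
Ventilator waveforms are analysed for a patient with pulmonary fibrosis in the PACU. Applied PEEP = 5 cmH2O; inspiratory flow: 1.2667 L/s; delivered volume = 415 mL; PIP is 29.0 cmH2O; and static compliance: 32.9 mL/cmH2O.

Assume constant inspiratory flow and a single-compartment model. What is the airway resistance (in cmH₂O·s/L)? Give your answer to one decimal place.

9.0

Equation of motion (constant flow): PIP = Vt/C + R·V̇ + PEEP.
R·V̇ = PIP − Vt/C − PEEP = 29.0 − 415/32.9 − 5 = 29.0 − 12.614 − 5 = 11.386 cmH2O.
R = 11.386 / 1.2667 = 8.989 cmH2O·s/L.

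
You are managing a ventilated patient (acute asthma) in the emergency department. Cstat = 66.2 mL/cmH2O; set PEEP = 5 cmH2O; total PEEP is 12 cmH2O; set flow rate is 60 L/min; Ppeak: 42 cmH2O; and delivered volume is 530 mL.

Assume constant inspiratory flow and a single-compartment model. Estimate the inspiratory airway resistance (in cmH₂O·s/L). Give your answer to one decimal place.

Flow: 60 L/min ÷ 60 = 1 L/s.
Total PEEP = 12 cmH2O (set 5 + intrinsic 7); this is the baseline alveolar pressure.
Equation of motion (constant flow): PIP = Vt/C + R·V̇ + PEEP.
R·V̇ = PIP − Vt/C − PEEP = 42 − 530/66.2 − 12 = 42 − 8.006 − 12 = 21.994 cmH2O.
R = 21.994 / 1 = 21.994 cmH2O·s/L.

22.0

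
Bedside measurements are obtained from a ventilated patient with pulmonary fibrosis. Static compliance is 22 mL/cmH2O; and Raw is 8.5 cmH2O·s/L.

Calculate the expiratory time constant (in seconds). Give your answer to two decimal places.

0.19

τ = R × C = 8.5 × 22 mL/cmH2O = 8.5 × 0.022 L/cmH2O = 0.187 s.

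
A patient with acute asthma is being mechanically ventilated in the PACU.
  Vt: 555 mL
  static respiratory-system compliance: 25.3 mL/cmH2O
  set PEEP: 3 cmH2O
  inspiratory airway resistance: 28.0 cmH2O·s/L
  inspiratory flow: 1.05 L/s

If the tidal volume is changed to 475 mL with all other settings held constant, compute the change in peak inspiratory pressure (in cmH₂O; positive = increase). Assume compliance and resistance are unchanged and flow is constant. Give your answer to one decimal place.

PIP = Vt/C + R·V̇ + PEEP (constant-flow equation of motion).
Only the elastic term changes: ΔPIP = ΔVt / C = (475 − 555) / 25.3 = -3.162 cmH2O.

-3.2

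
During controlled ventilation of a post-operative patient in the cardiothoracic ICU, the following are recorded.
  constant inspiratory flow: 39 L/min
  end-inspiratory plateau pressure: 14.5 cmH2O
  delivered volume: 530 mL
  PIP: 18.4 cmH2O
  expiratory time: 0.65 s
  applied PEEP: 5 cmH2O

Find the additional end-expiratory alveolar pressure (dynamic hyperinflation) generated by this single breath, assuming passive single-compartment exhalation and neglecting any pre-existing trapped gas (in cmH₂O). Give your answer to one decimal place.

Flow: 39 L/min ÷ 60 = 0.65 L/s.
R = (PIP − Pplat)/V̇ = (18.4 − 14.5) / 0.65 = 3.9/0.65 = 6.0 cmH2O·s/L.
C = Vt/(Pplat − PEEP) = 530.0 / (14.5 − 5) = 530.0/9.5 = 55.789 mL/cmH2O.
τ = R × C = 6.0 × 0.05579 L/cmH2O = 0.3347 s.
Fraction remaining = e^(−Te/τ) = e^(−0.65/0.3347) = 0.1434; trapped volume = 530.0 × 0.1434 = 76.002 mL.
Additional alveolar pressure from trapping ≈ V_trapped / C = 76.002 / 55.789 = 1.362 cmH2O.

1.4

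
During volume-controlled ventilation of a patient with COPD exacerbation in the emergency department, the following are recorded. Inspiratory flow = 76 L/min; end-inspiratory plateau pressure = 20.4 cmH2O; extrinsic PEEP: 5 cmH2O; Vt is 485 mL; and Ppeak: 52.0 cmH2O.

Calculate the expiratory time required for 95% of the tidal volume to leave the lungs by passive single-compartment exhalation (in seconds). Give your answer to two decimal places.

2.35

Flow: 76 L/min ÷ 60 = 1.2667 L/s.
R = (PIP − Pplat)/V̇ = (52.0 − 20.4) / 1.2667 = 31.6/1.2667 = 24.947 cmH2O·s/L.
C = Vt/(Pplat − PEEP) = 485.0 / (20.4 − 5) = 485.0/15.4 = 31.494 mL/cmH2O.
τ = R × C = 24.947 × 0.03149 L/cmH2O = 0.7856 s.
t = −τ·ln(1 − 0.95) = −0.7856·ln(0.05) = 2.353 s.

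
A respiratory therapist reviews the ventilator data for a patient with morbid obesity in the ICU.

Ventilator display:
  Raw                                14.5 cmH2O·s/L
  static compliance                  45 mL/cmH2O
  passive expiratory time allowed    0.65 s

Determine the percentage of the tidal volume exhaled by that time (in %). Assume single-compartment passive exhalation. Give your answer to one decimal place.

63.1

τ = R × C = 14.5 × 45 mL/cmH2O = 14.5 × 0.045 L/cmH2O = 0.6525 s.
Passive exhalation: V(t)/V₀ = e^(−t/τ) = e^(−0.65/0.6525) = 0.3693.
Fraction exhaled = 1 − 0.3693 = 0.6307 → 63.07%.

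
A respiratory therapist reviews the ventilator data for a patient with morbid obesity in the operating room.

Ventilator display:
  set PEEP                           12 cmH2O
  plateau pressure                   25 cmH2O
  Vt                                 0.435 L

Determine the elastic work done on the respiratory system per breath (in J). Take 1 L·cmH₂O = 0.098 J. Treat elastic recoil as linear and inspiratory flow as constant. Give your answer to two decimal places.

Elastic work ≈ ½ × (Pplat − PEEP) × Vt = 0.5 × (25 − 12) × 0.435 L = 0.5 × 13.0 × 0.435 = 2.828 L·cmH2O.
× 0.098 J/(L·cmH2O) → 0.2771 J.

0.28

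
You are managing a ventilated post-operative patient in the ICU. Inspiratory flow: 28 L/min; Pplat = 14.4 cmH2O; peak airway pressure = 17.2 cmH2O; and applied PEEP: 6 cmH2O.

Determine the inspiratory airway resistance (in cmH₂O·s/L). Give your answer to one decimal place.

Flow: 28 L/min ÷ 60 = 0.4667 L/s.
Raw = (PIP − Pplat) / flow = (17.2 − 14.4) / 0.4667 = 2.8 / 0.4667 = 6.0 cmH2O·s/L.

6.0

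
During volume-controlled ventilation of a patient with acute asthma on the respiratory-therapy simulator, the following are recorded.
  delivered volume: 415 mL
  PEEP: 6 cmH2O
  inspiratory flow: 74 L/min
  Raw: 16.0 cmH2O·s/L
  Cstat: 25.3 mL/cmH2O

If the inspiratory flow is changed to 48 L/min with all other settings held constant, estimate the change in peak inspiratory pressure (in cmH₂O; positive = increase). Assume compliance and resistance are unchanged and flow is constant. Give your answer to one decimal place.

-6.9

Flow: 74 L/min ÷ 60 = 1.2333 L/s.
New flow: 48 L/min ÷ 60 = 0.8 L/s.
PIP = Vt/C + R·V̇ + PEEP (constant-flow equation of motion).
Only the resistive term changes: ΔPIP = R × ΔV̇ = 16.0 × (0.8 − 1.2333) = 16.0 × -0.4333 = -6.933 cmH2O.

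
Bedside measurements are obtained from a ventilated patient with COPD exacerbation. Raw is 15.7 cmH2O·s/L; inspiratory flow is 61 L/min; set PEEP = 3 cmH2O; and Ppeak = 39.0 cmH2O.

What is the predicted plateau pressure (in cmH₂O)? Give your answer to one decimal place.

23.0

Flow: 61 L/min ÷ 60 = 1.0167 L/s.
Pplat = PIP − Raw × flow = 39.0 − 15.7 × 1.0167 = 39.0 − 15.962 = 23.038 cmH2O.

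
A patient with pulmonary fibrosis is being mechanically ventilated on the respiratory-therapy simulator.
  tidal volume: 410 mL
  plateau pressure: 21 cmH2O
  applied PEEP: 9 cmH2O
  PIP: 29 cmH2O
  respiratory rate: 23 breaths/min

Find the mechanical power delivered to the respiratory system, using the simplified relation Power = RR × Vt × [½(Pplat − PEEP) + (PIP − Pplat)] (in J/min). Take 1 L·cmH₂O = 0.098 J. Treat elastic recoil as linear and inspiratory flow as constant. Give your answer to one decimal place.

Per-breath work = Vt × [½(Pplat−PEEP) + (PIP−Pplat)] = 0.410 × [0.5×12.0 + 8.0] = 0.410 × 14.0 = 5.74 L·cmH2O.
Power = 23 × 5.74 = 132.02 L·cmH2O/min.
× 0.098 J/(L·cmH2O) → 12.938 J/min.

12.9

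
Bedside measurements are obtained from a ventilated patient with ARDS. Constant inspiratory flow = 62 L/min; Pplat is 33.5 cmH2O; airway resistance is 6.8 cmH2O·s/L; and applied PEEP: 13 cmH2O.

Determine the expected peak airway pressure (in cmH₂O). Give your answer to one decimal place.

Flow: 62 L/min ÷ 60 = 1.0333 L/s.
PIP = Pplat + Raw × flow = 33.5 + 6.8 × 1.0333 = 33.5 + 7.026 = 40.526 cmH2O.

40.5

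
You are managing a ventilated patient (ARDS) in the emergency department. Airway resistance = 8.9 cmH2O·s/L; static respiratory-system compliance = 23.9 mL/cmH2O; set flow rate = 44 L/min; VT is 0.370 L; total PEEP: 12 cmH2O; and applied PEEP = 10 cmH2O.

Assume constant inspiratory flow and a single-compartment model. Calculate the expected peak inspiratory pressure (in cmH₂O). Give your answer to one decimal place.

34.0

Flow: 44 L/min ÷ 60 = 0.7333 L/s.
Total PEEP = 12 cmH2O (set 10 + intrinsic 2); this is the baseline alveolar pressure.
Equation of motion (constant flow): PIP = Vt/C + R·V̇ + PEEP.
PIP = 370/23.9 + 8.9×0.7333 + 12 = 15.481 + 6.526 + 12 = 34.007 cmH2O.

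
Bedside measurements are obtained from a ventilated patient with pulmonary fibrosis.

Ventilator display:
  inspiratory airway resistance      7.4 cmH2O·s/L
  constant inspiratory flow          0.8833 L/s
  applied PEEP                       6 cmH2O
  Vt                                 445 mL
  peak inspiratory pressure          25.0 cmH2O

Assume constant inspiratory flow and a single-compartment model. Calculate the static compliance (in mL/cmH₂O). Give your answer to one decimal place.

35.7

Equation of motion (constant flow): PIP = Vt/C + R·V̇ + PEEP.
Vt/C = PIP − R·V̇ − PEEP = 25.0 − 7.4×0.8833 − 6 = 25.0 − 6.536 − 6 = 12.464 cmH2O.
C = Vt / 12.464 = 445 / 12.464 = 35.703 mL/cmH2O.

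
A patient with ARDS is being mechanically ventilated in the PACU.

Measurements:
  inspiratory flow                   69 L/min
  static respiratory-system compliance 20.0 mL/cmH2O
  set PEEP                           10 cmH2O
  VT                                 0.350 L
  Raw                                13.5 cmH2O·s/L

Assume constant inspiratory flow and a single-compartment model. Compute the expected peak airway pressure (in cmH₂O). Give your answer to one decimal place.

43.0

Flow: 69 L/min ÷ 60 = 1.15 L/s.
Equation of motion (constant flow): PIP = Vt/C + R·V̇ + PEEP.
PIP = 350/20.0 + 13.5×1.15 + 10 = 17.5 + 15.525 + 10 = 43.025 cmH2O.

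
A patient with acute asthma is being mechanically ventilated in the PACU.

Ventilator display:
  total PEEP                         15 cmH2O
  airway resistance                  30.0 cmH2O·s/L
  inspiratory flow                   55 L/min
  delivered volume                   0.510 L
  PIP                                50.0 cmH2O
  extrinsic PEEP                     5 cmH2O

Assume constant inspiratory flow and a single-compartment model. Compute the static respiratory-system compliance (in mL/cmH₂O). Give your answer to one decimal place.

Flow: 55 L/min ÷ 60 = 0.9167 L/s.
Total PEEP = 15 cmH2O (set 5 + intrinsic 10); this is the baseline alveolar pressure.
Equation of motion (constant flow): PIP = Vt/C + R·V̇ + PEEP.
Vt/C = PIP − R·V̇ − PEEP = 50.0 − 30.0×0.9167 − 15 = 50.0 − 27.501 − 15 = 7.499 cmH2O.
C = Vt / 7.499 = 510 / 7.499 = 68.009 mL/cmH2O.

68.0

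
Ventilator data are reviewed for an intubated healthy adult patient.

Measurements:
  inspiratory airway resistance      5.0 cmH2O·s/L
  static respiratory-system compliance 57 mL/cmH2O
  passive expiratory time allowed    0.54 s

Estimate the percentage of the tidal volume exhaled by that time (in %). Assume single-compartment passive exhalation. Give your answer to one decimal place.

τ = R × C = 5.0 × 57 mL/cmH2O = 5.0 × 0.057 L/cmH2O = 0.285 s.
Passive exhalation: V(t)/V₀ = e^(−t/τ) = e^(−0.54/0.285) = 0.1504.
Fraction exhaled = 1 − 0.1504 = 0.8496 → 84.96%.

85.0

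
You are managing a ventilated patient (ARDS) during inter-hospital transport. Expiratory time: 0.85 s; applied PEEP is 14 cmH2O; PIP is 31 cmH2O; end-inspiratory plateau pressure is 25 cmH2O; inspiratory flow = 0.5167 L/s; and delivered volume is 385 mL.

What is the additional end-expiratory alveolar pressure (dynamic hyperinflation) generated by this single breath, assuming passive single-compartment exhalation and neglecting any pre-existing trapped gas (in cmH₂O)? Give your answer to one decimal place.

1.4

R = (PIP − Pplat)/V̇ = (31 − 25) / 0.5167 = 6.0/0.5167 = 11.612 cmH2O·s/L.
C = Vt/(Pplat − PEEP) = 385.0 / (25 − 14) = 385.0/11.0 = 35.0 mL/cmH2O.
τ = R × C = 11.612 × 0.035 L/cmH2O = 0.4064 s.
Fraction remaining = e^(−Te/τ) = e^(−0.85/0.4064) = 0.1235; trapped volume = 385.0 × 0.1235 = 47.548 mL.
Additional alveolar pressure from trapping ≈ V_trapped / C = 47.548 / 35.0 = 1.359 cmH2O.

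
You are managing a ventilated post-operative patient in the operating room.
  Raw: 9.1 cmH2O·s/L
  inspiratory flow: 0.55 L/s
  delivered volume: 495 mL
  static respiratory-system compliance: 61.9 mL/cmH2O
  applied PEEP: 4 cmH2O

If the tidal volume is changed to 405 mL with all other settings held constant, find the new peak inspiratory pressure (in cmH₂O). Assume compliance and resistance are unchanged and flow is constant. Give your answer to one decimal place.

15.5

PIP = Vt/C + R·V̇ + PEEP (constant-flow equation of motion).
Only the elastic term changes: ΔPIP = ΔVt / C = (405 − 495) / 61.9 = -1.454 cmH2O.
Original PIP = 495/61.9 + 9.1×0.55 + 4 = 17.002 cmH2O; new PIP = 17.002 + (-1.454) = 15.548 cmH2O.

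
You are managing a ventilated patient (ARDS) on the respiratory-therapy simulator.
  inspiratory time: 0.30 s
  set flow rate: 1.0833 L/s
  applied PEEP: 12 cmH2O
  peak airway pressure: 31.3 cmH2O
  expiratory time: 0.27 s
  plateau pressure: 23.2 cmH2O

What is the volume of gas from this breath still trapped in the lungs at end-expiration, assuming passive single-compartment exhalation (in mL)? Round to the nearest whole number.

Vt = flow × Ti = 1.0833 L/s × 0.30 s × 1000 mL/L = 324.99 mL.
R = (PIP − Pplat)/V̇ = (31.3 − 23.2) / 1.0833 = 8.1/1.0833 = 7.477 cmH2O·s/L.
C = Vt/(Pplat − PEEP) = 324.99 / (23.2 − 12) = 324.99/11.2 = 29.017 mL/cmH2O.
τ = R × C = 7.477 × 0.02902 L/cmH2O = 0.217 s.
Fraction remaining = e^(−Te/τ) = e^(−0.27/0.217) = 0.2882.
Trapped volume = 324.99 × 0.2882 = 93.662 mL.

94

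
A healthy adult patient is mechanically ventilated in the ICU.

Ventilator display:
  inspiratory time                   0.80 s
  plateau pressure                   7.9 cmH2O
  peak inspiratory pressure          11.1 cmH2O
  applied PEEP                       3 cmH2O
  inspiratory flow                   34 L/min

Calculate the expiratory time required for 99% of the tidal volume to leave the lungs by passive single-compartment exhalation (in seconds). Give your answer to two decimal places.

2.41

Flow: 34 L/min ÷ 60 = 0.5667 L/s.
Vt = flow × Ti = 0.5667 L/s × 0.80 s × 1000 mL/L = 453.36 mL.
R = (PIP − Pplat)/V̇ = (11.1 − 7.9) / 0.5667 = 3.2/0.5667 = 5.647 cmH2O·s/L.
C = Vt/(Pplat − PEEP) = 453.36 / (7.9 − 3) = 453.36/4.9 = 92.522 mL/cmH2O.
τ = R × C = 5.647 × 0.09252 L/cmH2O = 0.5225 s.
t = −τ·ln(1 − 0.99) = −0.5225·ln(0.01) = 2.406 s.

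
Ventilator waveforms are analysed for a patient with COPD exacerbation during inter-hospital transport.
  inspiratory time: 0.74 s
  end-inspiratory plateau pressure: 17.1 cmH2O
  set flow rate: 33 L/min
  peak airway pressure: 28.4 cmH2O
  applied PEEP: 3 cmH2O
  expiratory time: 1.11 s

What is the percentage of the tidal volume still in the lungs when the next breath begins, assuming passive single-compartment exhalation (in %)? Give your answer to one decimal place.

15.4

Flow: 33 L/min ÷ 60 = 0.55 L/s.
Vt = flow × Ti = 0.55 L/s × 0.74 s × 1000 mL/L = 407.0 mL.
R = (PIP − Pplat)/V̇ = (28.4 − 17.1) / 0.55 = 11.3/0.55 = 20.545 cmH2O·s/L.
C = Vt/(Pplat − PEEP) = 407.0 / (17.1 − 3) = 407.0/14.1 = 28.865 mL/cmH2O.
τ = R × C = 20.545 × 0.02887 L/cmH2O = 0.5931 s.
Fraction remaining at end-expiration = e^(−Te/τ) = e^(−1.11/0.5931) = 0.1539 → 15.39%.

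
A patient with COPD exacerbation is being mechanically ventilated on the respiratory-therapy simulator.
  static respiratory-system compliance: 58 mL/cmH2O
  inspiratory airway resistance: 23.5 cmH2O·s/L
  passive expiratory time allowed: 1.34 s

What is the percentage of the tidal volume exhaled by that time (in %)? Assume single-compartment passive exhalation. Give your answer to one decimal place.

τ = R × C = 23.5 × 58 mL/cmH2O = 23.5 × 0.058 L/cmH2O = 1.363 s.
Passive exhalation: V(t)/V₀ = e^(−t/τ) = e^(−1.34/1.363) = 0.3741.
Fraction exhaled = 1 − 0.3741 = 0.6259 → 62.59%.

62.6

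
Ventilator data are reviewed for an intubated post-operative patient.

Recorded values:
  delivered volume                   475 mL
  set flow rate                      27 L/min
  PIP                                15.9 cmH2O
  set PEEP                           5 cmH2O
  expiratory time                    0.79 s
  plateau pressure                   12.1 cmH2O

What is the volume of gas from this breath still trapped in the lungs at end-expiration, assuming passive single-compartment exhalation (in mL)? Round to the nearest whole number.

117

Flow: 27 L/min ÷ 60 = 0.45 L/s.
R = (PIP − Pplat)/V̇ = (15.9 − 12.1) / 0.45 = 3.8/0.45 = 8.444 cmH2O·s/L.
C = Vt/(Pplat − PEEP) = 475.0 / (12.1 − 5) = 475.0/7.1 = 66.901 mL/cmH2O.
τ = R × C = 8.444 × 0.0669 L/cmH2O = 0.5649 s.
Fraction remaining = e^(−Te/τ) = e^(−0.79/0.5649) = 0.247.
Trapped volume = 475.0 × 0.247 = 117.33 mL.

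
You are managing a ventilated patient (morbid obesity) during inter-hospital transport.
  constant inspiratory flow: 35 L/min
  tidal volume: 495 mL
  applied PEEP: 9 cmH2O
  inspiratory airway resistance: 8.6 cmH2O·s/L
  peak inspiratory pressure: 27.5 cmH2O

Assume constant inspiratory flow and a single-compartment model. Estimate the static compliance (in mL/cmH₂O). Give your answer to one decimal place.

Flow: 35 L/min ÷ 60 = 0.5833 L/s.
Equation of motion (constant flow): PIP = Vt/C + R·V̇ + PEEP.
Vt/C = PIP − R·V̇ − PEEP = 27.5 − 8.6×0.5833 − 9 = 27.5 − 5.016 − 9 = 13.484 cmH2O.
C = Vt / 13.484 = 495 / 13.484 = 36.71 mL/cmH2O.

36.7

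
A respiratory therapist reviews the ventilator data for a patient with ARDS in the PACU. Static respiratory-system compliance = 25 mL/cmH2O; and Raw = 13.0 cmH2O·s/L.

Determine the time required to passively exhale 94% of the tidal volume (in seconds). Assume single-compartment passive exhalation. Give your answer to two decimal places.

0.91

τ = R × C = 13.0 × 25 mL/cmH2O = 13.0 × 0.025 L/cmH2O = 0.325 s.
Exhaled fraction f = 1 − e^(−t/τ) → t = −τ·ln(1 − f) = −0.325·ln(0.06) = 0.9144 s.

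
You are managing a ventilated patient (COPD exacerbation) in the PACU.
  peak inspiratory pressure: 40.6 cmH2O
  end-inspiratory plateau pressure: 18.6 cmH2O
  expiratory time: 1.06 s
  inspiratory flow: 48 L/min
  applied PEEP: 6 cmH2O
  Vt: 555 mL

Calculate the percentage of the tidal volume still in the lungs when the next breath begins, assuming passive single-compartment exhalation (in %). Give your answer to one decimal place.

Flow: 48 L/min ÷ 60 = 0.8 L/s.
R = (PIP − Pplat)/V̇ = (40.6 − 18.6) / 0.8 = 22.0/0.8 = 27.5 cmH2O·s/L.
C = Vt/(Pplat − PEEP) = 555.0 / (18.6 − 6) = 555.0/12.6 = 44.048 mL/cmH2O.
τ = R × C = 27.5 × 0.04405 L/cmH2O = 1.211 s.
Fraction remaining at end-expiration = e^(−Te/τ) = e^(−1.06/1.211) = 0.4167 → 41.67%.

41.7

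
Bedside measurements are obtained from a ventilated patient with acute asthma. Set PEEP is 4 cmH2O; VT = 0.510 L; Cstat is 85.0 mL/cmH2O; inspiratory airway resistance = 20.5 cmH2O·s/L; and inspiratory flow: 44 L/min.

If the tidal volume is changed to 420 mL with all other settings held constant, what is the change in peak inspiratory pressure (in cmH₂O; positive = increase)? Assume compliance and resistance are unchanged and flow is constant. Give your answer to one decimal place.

PIP = Vt/C + R·V̇ + PEEP (constant-flow equation of motion).
Only the elastic term changes: ΔPIP = ΔVt / C = (420 − 510) / 85.0 = -1.059 cmH2O.

-1.1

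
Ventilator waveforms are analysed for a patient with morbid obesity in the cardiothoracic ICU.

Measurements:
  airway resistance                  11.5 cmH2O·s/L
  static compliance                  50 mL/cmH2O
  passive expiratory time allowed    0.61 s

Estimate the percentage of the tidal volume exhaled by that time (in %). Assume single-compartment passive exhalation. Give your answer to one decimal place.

65.4

τ = R × C = 11.5 × 50 mL/cmH2O = 11.5 × 0.050 L/cmH2O = 0.575 s.
Passive exhalation: V(t)/V₀ = e^(−t/τ) = e^(−0.61/0.575) = 0.3462.
Fraction exhaled = 1 − 0.3462 = 0.6538 → 65.38%.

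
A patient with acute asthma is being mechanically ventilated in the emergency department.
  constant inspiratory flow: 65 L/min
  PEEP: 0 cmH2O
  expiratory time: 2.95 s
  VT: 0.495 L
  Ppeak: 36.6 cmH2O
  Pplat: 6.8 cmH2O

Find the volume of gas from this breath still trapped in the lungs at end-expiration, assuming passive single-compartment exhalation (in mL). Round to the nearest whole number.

113

Flow: 65 L/min ÷ 60 = 1.0833 L/s.
R = (PIP − Pplat)/V̇ = (36.6 − 6.8) / 1.0833 = 29.8/1.0833 = 27.509 cmH2O·s/L.
C = Vt/(Pplat − PEEP) = 495.0 / (6.8 − 0) = 495.0/6.8 = 72.794 mL/cmH2O.
τ = R × C = 27.509 × 0.07279 L/cmH2O = 2.002 s.
Fraction remaining = e^(−Te/τ) = e^(−2.95/2.002) = 0.2291.
Trapped volume = 495.0 × 0.2291 = 113.4 mL.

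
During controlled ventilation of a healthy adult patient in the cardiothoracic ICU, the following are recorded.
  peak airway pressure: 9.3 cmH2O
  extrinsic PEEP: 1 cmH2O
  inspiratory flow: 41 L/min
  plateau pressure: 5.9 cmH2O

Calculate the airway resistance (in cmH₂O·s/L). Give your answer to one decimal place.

5.0

Flow: 41 L/min ÷ 60 = 0.6833 L/s.
Raw = (PIP − Pplat) / flow = (9.3 − 5.9) / 0.6833 = 3.4 / 0.6833 = 4.976 cmH2O·s/L.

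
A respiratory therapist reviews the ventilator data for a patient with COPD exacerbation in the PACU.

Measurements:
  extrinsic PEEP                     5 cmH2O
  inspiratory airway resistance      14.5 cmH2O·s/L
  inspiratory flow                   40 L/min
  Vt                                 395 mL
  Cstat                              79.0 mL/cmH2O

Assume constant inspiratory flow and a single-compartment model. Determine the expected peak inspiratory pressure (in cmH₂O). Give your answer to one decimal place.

19.7

Flow: 40 L/min ÷ 60 = 0.6667 L/s.
Equation of motion (constant flow): PIP = Vt/C + R·V̇ + PEEP.
PIP = 395/79.0 + 14.5×0.6667 + 5 = 5.0 + 9.667 + 5 = 19.667 cmH2O.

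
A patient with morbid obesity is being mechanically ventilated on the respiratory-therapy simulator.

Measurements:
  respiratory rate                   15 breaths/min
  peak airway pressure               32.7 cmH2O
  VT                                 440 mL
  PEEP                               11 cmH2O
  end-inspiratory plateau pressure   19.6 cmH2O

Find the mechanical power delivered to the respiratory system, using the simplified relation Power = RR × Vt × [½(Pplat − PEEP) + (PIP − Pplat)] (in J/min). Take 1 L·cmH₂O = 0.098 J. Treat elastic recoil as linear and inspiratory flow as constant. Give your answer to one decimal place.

Per-breath work = Vt × [½(Pplat−PEEP) + (PIP−Pplat)] = 0.440 × [0.5×8.6 + 13.1] = 0.440 × 17.4 = 7.656 L·cmH2O.
Power = 15 × 7.656 = 114.84 L·cmH2O/min.
× 0.098 J/(L·cmH2O) → 11.254 J/min.

11.3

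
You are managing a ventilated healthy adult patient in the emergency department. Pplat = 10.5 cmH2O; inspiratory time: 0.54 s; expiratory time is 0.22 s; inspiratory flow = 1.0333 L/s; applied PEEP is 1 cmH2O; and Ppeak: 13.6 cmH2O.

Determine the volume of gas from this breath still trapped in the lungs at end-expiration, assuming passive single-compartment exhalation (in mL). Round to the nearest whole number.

Vt = flow × Ti = 1.0333 L/s × 0.54 s × 1000 mL/L = 557.98 mL.
R = (PIP − Pplat)/V̇ = (13.6 − 10.5) / 1.0333 = 3.1/1.0333 = 3.0 cmH2O·s/L.
C = Vt/(Pplat − PEEP) = 557.98 / (10.5 − 1) = 557.98/9.5 = 58.735 mL/cmH2O.
τ = R × C = 3.0 × 0.05874 L/cmH2O = 0.1762 s.
Fraction remaining = e^(−Te/τ) = e^(−0.22/0.1762) = 0.2869.
Trapped volume = 557.98 × 0.2869 = 160.08 mL.

160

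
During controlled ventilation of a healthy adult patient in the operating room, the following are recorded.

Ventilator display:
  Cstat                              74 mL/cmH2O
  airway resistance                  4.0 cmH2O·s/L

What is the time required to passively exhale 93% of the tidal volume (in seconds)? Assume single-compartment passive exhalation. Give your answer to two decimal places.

τ = R × C = 4.0 × 74 mL/cmH2O = 4.0 × 0.074 L/cmH2O = 0.296 s.
Exhaled fraction f = 1 − e^(−t/τ) → t = −τ·ln(1 − f) = −0.296·ln(0.07) = 0.7871 s.

0.79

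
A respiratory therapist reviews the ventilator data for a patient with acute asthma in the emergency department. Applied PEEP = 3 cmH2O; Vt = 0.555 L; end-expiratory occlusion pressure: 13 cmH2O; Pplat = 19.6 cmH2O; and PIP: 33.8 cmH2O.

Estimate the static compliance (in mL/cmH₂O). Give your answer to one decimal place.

84.1

End-expiratory occlusion gives total PEEP = 13 cmH2O (intrinsic PEEP = 13 − 3 = 10). Use total PEEP for the elastic gradient.
Cstat = Vt / (Pplat − PEEPtotal) = 555 / (19.6 − 13) = 555 / 6.6 = 84.091 mL/cmH2O.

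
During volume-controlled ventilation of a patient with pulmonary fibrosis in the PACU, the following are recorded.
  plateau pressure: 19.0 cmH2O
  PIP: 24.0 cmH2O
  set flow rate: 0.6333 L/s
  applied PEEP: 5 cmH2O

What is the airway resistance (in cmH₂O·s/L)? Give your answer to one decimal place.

Raw = (PIP − Pplat) / flow = (24.0 − 19.0) / 0.6333 = 5.0 / 0.6333 = 7.895 cmH2O·s/L.

7.9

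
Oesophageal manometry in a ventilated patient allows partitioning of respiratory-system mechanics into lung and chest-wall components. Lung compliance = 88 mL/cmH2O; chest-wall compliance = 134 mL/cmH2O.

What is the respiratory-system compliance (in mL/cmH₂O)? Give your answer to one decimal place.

Lung and chest wall are elastances in series: 1/Crs = 1/CL + 1/Ccw.
1/Crs = 1/88 + 1/134 = 0.01883.
Crs = 53.107 mL/cmH2O.

53.1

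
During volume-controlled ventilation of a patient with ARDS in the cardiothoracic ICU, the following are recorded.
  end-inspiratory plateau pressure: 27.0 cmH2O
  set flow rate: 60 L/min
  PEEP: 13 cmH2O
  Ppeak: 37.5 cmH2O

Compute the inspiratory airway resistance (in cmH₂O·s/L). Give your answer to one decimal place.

Flow: 60 L/min ÷ 60 = 1 L/s.
Raw = (PIP − Pplat) / flow = (37.5 − 27.0) / 1 = 10.5 / 1 = 10.5 cmH2O·s/L.

10.5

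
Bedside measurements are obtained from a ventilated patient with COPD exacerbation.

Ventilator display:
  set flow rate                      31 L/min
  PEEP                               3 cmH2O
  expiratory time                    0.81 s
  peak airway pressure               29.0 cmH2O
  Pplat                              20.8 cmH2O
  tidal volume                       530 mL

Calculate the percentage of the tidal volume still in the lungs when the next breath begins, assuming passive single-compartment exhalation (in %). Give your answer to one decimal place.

18.0

Flow: 31 L/min ÷ 60 = 0.5167 L/s.
R = (PIP − Pplat)/V̇ = (29.0 − 20.8) / 0.5167 = 8.2/0.5167 = 15.87 cmH2O·s/L.
C = Vt/(Pplat − PEEP) = 530.0 / (20.8 − 3) = 530.0/17.8 = 29.775 mL/cmH2O.
τ = R × C = 15.87 × 0.02978 L/cmH2O = 0.4726 s.
Fraction remaining at end-expiration = e^(−Te/τ) = e^(−0.81/0.4726) = 0.1802 → 18.02%.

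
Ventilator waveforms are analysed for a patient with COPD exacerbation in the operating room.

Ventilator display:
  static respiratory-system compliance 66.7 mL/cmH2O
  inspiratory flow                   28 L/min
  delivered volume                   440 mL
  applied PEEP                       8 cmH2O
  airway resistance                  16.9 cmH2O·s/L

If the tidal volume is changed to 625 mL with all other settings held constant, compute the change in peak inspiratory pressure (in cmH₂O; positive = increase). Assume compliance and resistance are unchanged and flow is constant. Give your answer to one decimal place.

PIP = Vt/C + R·V̇ + PEEP (constant-flow equation of motion).
Only the elastic term changes: ΔPIP = ΔVt / C = (625 − 440) / 66.7 = 2.774 cmH2O.

2.8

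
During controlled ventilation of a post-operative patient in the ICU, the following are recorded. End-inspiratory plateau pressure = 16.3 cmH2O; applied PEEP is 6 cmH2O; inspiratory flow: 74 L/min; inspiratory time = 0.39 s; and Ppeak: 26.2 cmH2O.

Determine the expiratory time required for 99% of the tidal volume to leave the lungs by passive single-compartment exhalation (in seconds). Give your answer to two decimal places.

1.73

Flow: 74 L/min ÷ 60 = 1.2333 L/s.
Vt = flow × Ti = 1.2333 L/s × 0.39 s × 1000 mL/L = 480.99 mL.
R = (PIP − Pplat)/V̇ = (26.2 − 16.3) / 1.2333 = 9.9/1.2333 = 8.027 cmH2O·s/L.
C = Vt/(Pplat − PEEP) = 480.99 / (16.3 − 6) = 480.99/10.3 = 46.698 mL/cmH2O.
τ = R × C = 8.027 × 0.0467 L/cmH2O = 0.3749 s.
t = −τ·ln(1 − 0.99) = −0.3749·ln(0.01) = 1.726 s.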